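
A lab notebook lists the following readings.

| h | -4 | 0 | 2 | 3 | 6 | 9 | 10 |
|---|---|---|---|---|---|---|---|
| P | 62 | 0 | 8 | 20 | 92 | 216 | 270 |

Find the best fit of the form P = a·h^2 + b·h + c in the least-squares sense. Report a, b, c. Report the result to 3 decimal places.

a = 2.984, b = -2.997, c = 1.698

Entries of XᵀX: Σh^2·h^2 = 18210, Σh^2·h = 1916, Σh^2 = 246, Σh·h = 246, Σh = 26, Σ1 = 7.
Right-hand side: Σh^2·P = 49012, Σh·P = 5024, ΣP = 668.
Row-reducing yields a = 2217642/743201, b = -2227532/743201, c = 1262024/743201.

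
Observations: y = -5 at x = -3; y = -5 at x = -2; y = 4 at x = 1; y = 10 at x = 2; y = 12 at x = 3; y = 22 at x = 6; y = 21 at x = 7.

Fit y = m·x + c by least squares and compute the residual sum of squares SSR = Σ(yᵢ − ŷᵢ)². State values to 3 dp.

SSR = 17.286

Sums needed: Σx·x = 112, Σx = 14, Σ1 = 7.
For Mᵀy: Σx·y = 364, Σy = 59.
MᵀM·[m, c]ᵀ = Mᵀy becomes [[112, 14]; [14, 7]]·[m, c]ᵀ = [364, 59]ᵀ.
Eliminating c: 7·(row 1) − 14·(row 2) gives 588·m = 7·364 − 14·59 = 1722, so m = 41/14.
Then c = (59 − 14·(41/14))/7 = 18/7.
Residuals: 17/14, -12/7, -3/2, 11/7, 9/14, 13/7, -29/14; SSR = 121/7.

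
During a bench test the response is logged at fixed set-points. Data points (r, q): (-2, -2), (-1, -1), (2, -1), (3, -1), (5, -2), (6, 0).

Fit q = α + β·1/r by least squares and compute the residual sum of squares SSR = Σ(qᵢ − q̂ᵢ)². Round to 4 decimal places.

Entries of AᵀA: Σ1 = 6, Σ1/r = -3/10, Σ1/r·1/r = 1511/900.
Moment sums: Σq = -7, Σ1/r·q = 23/30.
det = 6·(1511/900) − (-3/10)² = 599/60.
α = ((-7)·(1511/900) − (-3/10)·(23/30))/(599/60) = -2074/1797; β = (6·(23/30) − (-3/10)·(-7))/(599/60) = 150/599.
Residuals: -1295/1797, 727/1797, 52/1797, 127/1797, -1610/1797, 1999/1797; SSR = 4904/1797.

SSR = 2.7290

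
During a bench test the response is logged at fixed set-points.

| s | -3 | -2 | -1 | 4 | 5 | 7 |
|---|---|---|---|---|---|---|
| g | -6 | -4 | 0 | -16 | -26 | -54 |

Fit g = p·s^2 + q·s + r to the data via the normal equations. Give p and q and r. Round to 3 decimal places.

p = -1.091, q = -0.199, r = 1.570

The normal equations are: 3380·p + 496·q + 104·r = -3622;  496·p + 104·q + 10·r = -546;  104·p + 10·q + 6·r = -106.
(Σs^2·s^2 = 3380, Σs^2·s = 496, Σs^2 = 104, Σs·s = 104, Σs = 10, Σ1 = 6, Σs^2·g = -3622, Σs·g = -546, Σg = -106.)
Row-reducing yields p = -27517/25230, q = -2516/12615, r = 6603/4205.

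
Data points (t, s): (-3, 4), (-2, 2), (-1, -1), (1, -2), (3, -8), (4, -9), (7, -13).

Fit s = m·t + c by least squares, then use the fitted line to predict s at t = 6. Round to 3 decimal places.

The normal system XᵀX·[m, c]ᵀ = Xᵀs is [[89, 9]; [9, 7]]·[m, c]ᵀ = [-168, -27]ᵀ.
Determinant 89·7 − 9² = 542.
m = ((-168)·7 − 9·(-27))/542 = -933/542; c = (89·(-27) − 9·(-168))/542 = -891/542.
At t = 6: ŝ = (-933/542)·(6) + (-891/542)·(1) = -6489/542.

ŝ = -11.972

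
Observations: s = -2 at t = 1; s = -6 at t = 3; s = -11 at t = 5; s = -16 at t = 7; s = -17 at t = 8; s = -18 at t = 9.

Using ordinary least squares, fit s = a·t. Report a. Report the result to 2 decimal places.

a = -2.12

The normal system AᵀA·[a]ᵀ = Aᵀs is [[229]]·[a]ᵀ = [-485]ᵀ.
a = (-485)/229 = -2.1179.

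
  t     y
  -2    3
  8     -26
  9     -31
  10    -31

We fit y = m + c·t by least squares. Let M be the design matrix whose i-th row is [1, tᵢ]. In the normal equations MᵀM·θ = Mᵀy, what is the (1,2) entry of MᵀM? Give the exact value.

25

Row 1 ↔ basis 1, column 2 ↔ basis t, so (MᵀM)_{1,2} = Σᵢ t = (1)·(-2) + (1)·(8) + (1)·(9) + (1)·(10) = 25.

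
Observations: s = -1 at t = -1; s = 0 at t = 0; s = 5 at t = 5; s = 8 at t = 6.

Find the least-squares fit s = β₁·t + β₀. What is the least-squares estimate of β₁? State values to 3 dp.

Compute the Gram sums: Σt·t = 62, Σt = 10, Σ1 = 4.
Moment sums: Σt·s = 74, Σs = 12.
Normal equations: [[62, 10]; [10, 4]]·[β₁, β₀]ᵀ = [74, 12]ᵀ.
det = 62·4 − 10² = 148.
β₁ = (74·4 − 10·12)/148 = 44/37; β₀ = (62·12 − 10·74)/148 = 1/37.

β₁ = 1.189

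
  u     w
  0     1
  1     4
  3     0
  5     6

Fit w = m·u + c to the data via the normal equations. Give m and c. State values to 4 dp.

m = 0.6271, c = 1.3390

Normal-equation sums: Σu·u = 35, Σu = 9, Σ1 = 4.
And Σu·w = 34, Σw = 11.
So AᵀA·[m, c]ᵀ = Aᵀw: [[35, 9]; [9, 4]]·[m, c]ᵀ = [34, 11]ᵀ.
det = 35·4 − 9² = 59.
m = (34·4 − 9·11)/59 = 37/59; c = (35·11 − 9·34)/59 = 79/59.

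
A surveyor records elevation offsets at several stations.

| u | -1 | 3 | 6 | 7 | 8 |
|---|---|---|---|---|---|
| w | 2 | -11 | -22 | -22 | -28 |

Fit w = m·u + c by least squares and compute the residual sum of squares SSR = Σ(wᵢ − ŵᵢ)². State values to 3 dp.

From the data, Σu·u = 159, Σu = 23, Σ1 = 5.
Right-hand side: Σu·w = -545, Σw = -81.
Eliminating c: 5·(row 1) − 23·(row 2) gives 266·m = 5·(-545) − 23·(-81) = -862, so m = -431/133.
Then c = ((-81) − 23·(-431/133))/5 = -172/133.
Residuals: 1/19, 2/133, -24/19, 263/133, -104/133; SSR = 814/133.

SSR = 6.120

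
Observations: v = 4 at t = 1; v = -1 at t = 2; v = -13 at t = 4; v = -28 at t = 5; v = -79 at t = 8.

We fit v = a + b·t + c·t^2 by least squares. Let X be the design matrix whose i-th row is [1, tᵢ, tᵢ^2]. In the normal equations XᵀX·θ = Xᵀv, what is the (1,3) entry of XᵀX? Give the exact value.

Row 1 ↔ basis 1, column 3 ↔ basis t^2, so (XᵀX)_{1,3} = Σᵢ t^2 = (1)·(1) + (1)·(4) + (1)·(16) + (1)·(25) + (1)·(64) = 110.

110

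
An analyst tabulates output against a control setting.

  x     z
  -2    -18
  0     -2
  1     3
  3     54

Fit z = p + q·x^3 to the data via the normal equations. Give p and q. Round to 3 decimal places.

p = -0.981, q = 2.046

Setting ∂/∂p … = 0 gives: 4·p + 20·q = 37;  20·p + 794·q = 1605.
Determinant 4·794 − 20² = 2776.
p = (37·794 − 20·1605)/2776 = -1361/1388; q = (4·1605 − 20·37)/2776 = 710/347.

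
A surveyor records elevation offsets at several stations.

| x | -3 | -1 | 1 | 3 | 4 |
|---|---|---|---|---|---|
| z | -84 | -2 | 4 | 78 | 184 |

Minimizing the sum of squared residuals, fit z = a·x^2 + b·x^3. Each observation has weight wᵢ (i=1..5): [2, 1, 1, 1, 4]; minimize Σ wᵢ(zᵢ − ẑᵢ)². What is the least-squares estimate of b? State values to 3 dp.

The normal equations are: 1269·a + 3853·b = 10968;  3853·a + 18573·b = 53752.
(Σwᵢ·x^2·x^2 = 1269, Σwᵢ·x^2·x^3 = 3853, Σwᵢ·x^3·x^3 = 18573, Σwᵢ·x^2·z = 10968, Σwᵢ·x^3·z = 53752.)
det = 1269·18573 − 3853² = 8723528.
a = (10968·18573 − 3853·53752)/8723528 = -424724/1090441; b = (1269·53752 − 3853·10968)/8723528 = 3243948/1090441.

b = 2.975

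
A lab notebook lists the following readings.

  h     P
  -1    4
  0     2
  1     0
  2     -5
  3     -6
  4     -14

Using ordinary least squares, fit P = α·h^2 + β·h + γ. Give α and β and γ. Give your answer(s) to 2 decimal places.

From the data, Σh^2·h^2 = 355, Σh^2·h = 99, Σh^2 = 31, Σh·h = 31, Σh = 9, Σ1 = 6.
For XᵀP: Σh^2·P = -294, Σh·P = -88, ΣP = -19.
Normal equations: [[355, 99, 31]; [99, 31, 9]; [31, 9, 6]]·[α, β, γ]ᵀ = [-294, -88, -19]ᵀ.
Solving the 3×3 system (Gaussian elimination) gives α = -13/28, β = -281/140, γ = 157/70.

α = -0.46, β = -2.01, γ = 2.24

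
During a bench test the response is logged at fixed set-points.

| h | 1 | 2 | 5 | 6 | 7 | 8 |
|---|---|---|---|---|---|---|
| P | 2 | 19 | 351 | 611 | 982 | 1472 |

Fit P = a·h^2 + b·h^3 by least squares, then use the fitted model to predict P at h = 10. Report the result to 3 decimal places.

Sums needed: Σh^2·h^2 = 8435, Σh^2·h^3 = 60509, Σh^3·h^3 = 442139.
And Σh^2·P = 173175, Σh^3·P = 1266495.
MᵀM·[a, b]ᵀ = MᵀP becomes [[8435, 60509]; [60509, 442139]]·[a, b]ᵀ = [173175, 1266495]ᵀ.
Eliminating b: 442139·(row 1) − 60509·(row 2) gives 68103384·a = 442139·173175 − 60509·1266495 = -66924630, so a = -11154105/11350564.
Then b = (1266495 − 60509·(-11154105/11350564))/442139 = 34039875/11350564.
At h = 10: P̂ = (-11154105/11350564)·(100) + (34039875/11350564)·(1000) = 8231116125/2837641.

P̂ = 2900.690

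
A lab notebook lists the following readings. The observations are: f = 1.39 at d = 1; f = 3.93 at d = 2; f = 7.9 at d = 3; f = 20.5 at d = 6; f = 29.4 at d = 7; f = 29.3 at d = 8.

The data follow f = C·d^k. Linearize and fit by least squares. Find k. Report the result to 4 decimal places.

k = 1.5058

Linearized form: ln f = k·ln d + ln C. From the 6 transformed points,
Sums: Σln d = 7.6089, Σ(ln d)² = 13.0084, Σln f = 13.5438, Σln d·ln f = 22.2338.
Normal system: [[13.0084, 7.6089]; [7.6089, 6]]·[k, ln C]ᵀ = [22.2338, 13.5438]ᵀ.
Δ = 13.0084·6 − (7.6089)² = 20.1558; k = (22.2338·6 − 7.6089·13.5438)/20.1558 = 1.50577, ln C = (13.0084·13.5438 − 7.6089·22.2338)/20.1558 = 0.34777.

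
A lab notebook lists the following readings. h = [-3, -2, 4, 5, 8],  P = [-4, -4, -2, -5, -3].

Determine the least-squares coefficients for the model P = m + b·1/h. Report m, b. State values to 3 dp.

Forming XᵀX = [[5, -31/120]; [-31/120, 6901/14400]] and XᵀP = [-18, 35/24]ᵀ gives XᵀX·[m, b]ᵀ = XᵀP.
det = 5·(6901/14400) − (-31/120)² = 4193/1800.
m = ((-18)·(6901/14400) − (-31/120)·(35/24))/(4193/1800) = -118793/33544; b = (5·(35/24) − (-31/120)·(-18))/(4193/1800) = 4755/4193.

m = -3.541, b = 1.134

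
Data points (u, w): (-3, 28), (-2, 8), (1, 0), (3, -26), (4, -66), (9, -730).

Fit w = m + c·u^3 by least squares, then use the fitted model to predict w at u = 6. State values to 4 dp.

ŵ = -216.1676

Compute the Gram sums: Σ1 = 6, Σu^3 = 786, Σu^3·u^3 = 537060.
And Σw = -786, Σu^3·w = -537916.
So AᵀA·[m, c]ᵀ = Aᵀw: [[6, 786]; [786, 537060]]·[m, c]ᵀ = [-786, -537916]ᵀ.
Eliminating c: 537060·(row 1) − 786·(row 2) gives 2604564·m = 537060·(-786) − 786·(-537916) = 672816, so m = 56068/217047.
Then c = ((-537916) − 786·(56068/217047))/537060 = -217475/217047.
At u = 6: ŵ = (56068/217047)·(1) + (-217475/217047)·(216) = -46918532/217047.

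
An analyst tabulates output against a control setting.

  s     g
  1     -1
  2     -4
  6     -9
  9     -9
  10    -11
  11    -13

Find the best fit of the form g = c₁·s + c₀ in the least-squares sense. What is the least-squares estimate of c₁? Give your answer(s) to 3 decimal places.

c₁ = -1.022

With design matrix X, XᵀX = [[343, 39]; [39, 6]] and Xᵀg = [-397, -47]ᵀ.
Eliminating c₀: 6·(row 1) − 39·(row 2) gives 537·c₁ = 6·(-397) − 39·(-47) = -549, so c₁ = -183/179.
Then c₀ = ((-47) − 39·(-183/179))/6 = -638/537.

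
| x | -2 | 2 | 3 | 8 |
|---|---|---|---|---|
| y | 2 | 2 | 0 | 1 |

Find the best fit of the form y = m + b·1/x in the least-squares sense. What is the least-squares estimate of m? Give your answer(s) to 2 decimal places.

m = 1.34

Entries of AᵀA: Σ1 = 4, Σ1/x = 11/24, Σ1/x·1/x = 361/576.
And Σy = 5, Σ1/x·y = 1/8.
Eliminating b: (361/576)·(row 1) − (11/24)·(row 2) gives (147/64)·m = (361/576)·5 − (11/24)·(1/8) = 443/144, so m = 1772/1323.
Then b = ((1/8) − (11/24)·(1772/1323))/(361/576) = -344/441.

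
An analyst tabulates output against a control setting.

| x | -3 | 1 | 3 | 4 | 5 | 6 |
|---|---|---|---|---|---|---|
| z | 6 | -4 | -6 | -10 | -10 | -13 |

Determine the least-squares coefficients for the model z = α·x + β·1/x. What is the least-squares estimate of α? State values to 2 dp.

α = -2.06

Compute the Gram sums: Σx·x = 96, Σx·1/x = 6, Σ1/x·1/x = 541/400.
Moment sums: Σx·z = -208, Σ1/x·z = -44/3.
Δ = 96·(541/400) − 6² = 2346/25.
α = ((-208)·(541/400) − 6·(-44/3))/(2346/25) = -1611/782; β = (96·(-44/3) − 6·(-208))/(2346/25) = -2000/1173.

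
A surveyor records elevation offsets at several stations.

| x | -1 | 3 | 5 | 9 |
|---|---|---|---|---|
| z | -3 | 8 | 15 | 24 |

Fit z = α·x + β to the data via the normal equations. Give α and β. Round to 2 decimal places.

α = 2.73, β = 0.08

From the data, Σx·x = 116, Σx = 16, Σ1 = 4.
Right-hand side: Σx·z = 318, Σz = 44.
AᵀA·[α, β]ᵀ = Aᵀz becomes [[116, 16]; [16, 4]]·[α, β]ᵀ = [318, 44]ᵀ.
Eliminating β: 4·(row 1) − 16·(row 2) gives 208·α = 4·318 − 16·44 = 568, so α = 71/26.
Then β = (44 − 16·(71/26))/4 = 1/13.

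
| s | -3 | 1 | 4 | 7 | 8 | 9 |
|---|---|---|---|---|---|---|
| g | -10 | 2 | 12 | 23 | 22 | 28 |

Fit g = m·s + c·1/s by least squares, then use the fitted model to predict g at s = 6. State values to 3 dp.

ĝ = 18.243

XᵀX·[m, c]ᵀ = Xᵀg reads: 220·m + 6·c = 669;  6·m + (310405/254016)·c = 4405/252.
(Σs·s = 220, Σs·1/s = 6, Σ1/s·1/s = 310405/254016, Σs·g = 669, Σ1/s·g = 4405/252.)
Δ = 220·(310405/254016) − 6² = 14786131/63504.
m = (669·(310405/254016) − 6·(4405/252))/(14786131/63504) = 181019505/59144524; c = (220·(4405/252) − 6·669)/(14786131/63504) = -10691856/14786131.
At s = 6: ĝ = (181019505/59144524)·(6) + (-10691856/14786131)·(1/6) = 539494563/29572262.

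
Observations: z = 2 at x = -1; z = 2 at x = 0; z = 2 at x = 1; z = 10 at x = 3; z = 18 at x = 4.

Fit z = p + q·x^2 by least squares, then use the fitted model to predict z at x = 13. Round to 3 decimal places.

ẑ = 174.803

From the data, Σ1 = 5, Σx^2 = 27, Σx^2·x^2 = 339.
For Mᵀz: Σz = 34, Σx^2·z = 382.
Δ = 5·339 − 27² = 966.
p = (34·339 − 27·382)/966 = 202/161; q = (5·382 − 27·34)/966 = 496/483.
At x = 13: ẑ = (202/161)·(1) + (496/483)·(169) = 84430/483.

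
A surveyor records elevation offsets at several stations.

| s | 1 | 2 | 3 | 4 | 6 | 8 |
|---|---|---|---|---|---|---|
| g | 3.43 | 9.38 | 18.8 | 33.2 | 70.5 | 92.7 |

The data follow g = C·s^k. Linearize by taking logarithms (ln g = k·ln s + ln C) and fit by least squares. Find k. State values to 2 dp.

k = 1.65

Let Y = ln g. Fitting Y = k·ln s + ln C by least squares:
Σln s = 7.0493, Σ(ln s)² = 11.1437, Σln g = 18.6925, Σln s·ln g = 26.6740.
Equations: 11.1437·k + 7.0493·ln C = 26.6740;  7.0493·k + 6·ln C = 18.6925.
Δ = 11.1437·6 − (7.0493)² = 17.1702; k = (26.6740·6 − 7.0493·18.6925)/17.1702 = 1.64678, ln C = (11.1437·18.6925 − 7.0493·26.6740)/17.1702 = 1.18065.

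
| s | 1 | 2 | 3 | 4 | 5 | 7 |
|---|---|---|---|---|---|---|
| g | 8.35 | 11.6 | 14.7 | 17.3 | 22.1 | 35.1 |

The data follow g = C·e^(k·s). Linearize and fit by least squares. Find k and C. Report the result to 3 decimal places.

Linearized form: ln g = k·s + ln C. From the 6 transformed points,
Over the data: Σs = 22.0000, Σ(s)² = 104.0000, Σln g = 16.7656, Σs·ln g = 66.8759.
Normal system: [[104.0000, 22.0000]; [22.0000, 6]]·[k, ln C]ᵀ = [66.8759, 16.7656]ᵀ.
Solving (det = 140.0000): k = 0.23152, ln C = 1.94537, so C = exp(1.94537) = 6.99622.

k = 0.232, C = 6.996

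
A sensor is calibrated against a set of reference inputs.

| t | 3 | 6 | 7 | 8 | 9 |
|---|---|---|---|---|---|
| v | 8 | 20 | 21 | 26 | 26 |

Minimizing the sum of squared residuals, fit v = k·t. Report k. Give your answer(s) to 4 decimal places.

With design matrix A, AᵀA = [[239]] and Aᵀv = [733]ᵀ.
Hence k = 733 / 239 ≈ 3.06695.

k = 3.0669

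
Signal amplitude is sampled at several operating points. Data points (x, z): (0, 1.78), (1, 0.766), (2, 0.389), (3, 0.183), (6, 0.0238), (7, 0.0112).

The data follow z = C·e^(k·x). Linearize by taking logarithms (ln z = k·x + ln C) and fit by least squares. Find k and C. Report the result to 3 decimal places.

k = -0.713, C = 1.643

Taking logs, ln z = k·x + ln C, so regress ln z on x.
AᵀA = [[99.0000, 19.0000]; [19.0000, 6]], rhs = [-61.1210, -10.5623]ᵀ  (here Σx = 19.0000, Σ(x)² = 99.0000, Σln z = -10.5623, Σx·ln z = -61.1210).
Δ = 99.0000·6 − (19.0000)² = 233.0000; k = (-61.1210·6 − 19.0000·-10.5623)/233.0000 = -0.71263, ln C = (99.0000·-10.5623 − 19.0000·-61.1210)/233.0000 = 0.49627, so C = exp(0.49627) = 1.64258.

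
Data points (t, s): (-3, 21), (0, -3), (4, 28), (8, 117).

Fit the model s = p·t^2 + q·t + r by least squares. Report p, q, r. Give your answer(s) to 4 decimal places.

Compute the Gram sums: Σt^2·t^2 = 4433, Σt^2·t = 549, Σt^2 = 89, Σt·t = 89, Σt = 9, Σ1 = 4.
For Aᵀs: Σt^2·s = 8125, Σt·s = 985, Σs = 163.
Inverting the 3×3 Gram matrix, [p, q, r]ᵀ = [2341/1175, -6544/5875, -6306/5875]ᵀ.

p = 1.9923, q = -1.1139, r = -1.0734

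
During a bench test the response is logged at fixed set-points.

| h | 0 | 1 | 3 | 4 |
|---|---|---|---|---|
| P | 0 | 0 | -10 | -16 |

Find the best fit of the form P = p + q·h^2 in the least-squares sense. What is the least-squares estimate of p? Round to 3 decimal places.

Forming MᵀM = [[4, 26]; [26, 338]] and MᵀP = [-26, -346]ᵀ gives MᵀM·[p, q]ᵀ = MᵀP.
Determinant 4·338 − 26² = 676.
p = ((-26)·338 − 26·(-346))/676 = 4/13; q = (4·(-346) − 26·(-26))/676 = -177/169.

p = 0.308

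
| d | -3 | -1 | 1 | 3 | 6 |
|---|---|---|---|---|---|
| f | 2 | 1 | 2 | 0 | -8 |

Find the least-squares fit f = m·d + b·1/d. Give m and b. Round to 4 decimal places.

Compute the Gram sums: Σd·d = 56, Σd·1/d = 5, Σ1/d·1/d = 9/4.
And Σd·f = -53, Σ1/d·f = -1.
So MᵀM·[m, b]ᵀ = Mᵀf: [[56, 5]; [5, 9/4]]·[m, b]ᵀ = [-53, -1]ᵀ.
Δ = 56·(9/4) − 5² = 101.
m = ((-53)·(9/4) − 5·(-1))/101 = -457/404; b = (56·(-1) − 5·(-53))/101 = 209/101.

m = -1.1312, b = 2.0693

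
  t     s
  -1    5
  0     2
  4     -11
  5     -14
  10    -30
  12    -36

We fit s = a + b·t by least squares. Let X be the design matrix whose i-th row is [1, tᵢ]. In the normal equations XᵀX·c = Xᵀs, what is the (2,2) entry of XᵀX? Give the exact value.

Row 2 ↔ basis t, column 2 ↔ basis t, so (XᵀX)_{2,2} = Σᵢ (t)·(t) = (-1)·(-1) + (0)·(0) + (4)·(4) + (5)·(5) + (10)·(10) + (12)·(12) = 286.

286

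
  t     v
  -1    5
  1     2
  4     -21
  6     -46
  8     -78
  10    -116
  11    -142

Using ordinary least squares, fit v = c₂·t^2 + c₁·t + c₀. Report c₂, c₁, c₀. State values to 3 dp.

c₂ = -0.989, c₁ = -2.314, c₀ = 4.231

Normal-equation sums: Σt^2·t^2 = 30291, Σt^2·t = 3123, Σt^2 = 339, Σt·t = 339, Σt = 39, Σ1 = 7.
And Σt^2·v = -35759, Σt·v = -3709, Σv = -396.
Normal equations: [[30291, 3123, 339]; [3123, 339, 39]; [339, 39, 7]]·[c₂, c₁, c₀]ᵀ = [-35759, -3709, -396]ᵀ.
Row-reducing yields c₂ = -95317/96348, c₁ = -222941/96348, c₀ = 67937/16058.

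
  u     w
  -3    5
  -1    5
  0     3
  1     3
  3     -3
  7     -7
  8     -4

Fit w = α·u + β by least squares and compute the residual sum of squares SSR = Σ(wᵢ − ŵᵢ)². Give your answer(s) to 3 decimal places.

Forming MᵀM = [[133, 15]; [15, 7]] and Mᵀw = [-107, 2]ᵀ gives MᵀM·[α, β]ᵀ = Mᵀw.
Eliminating β: 7·(row 1) − 15·(row 2) gives 706·α = 7·(-107) − 15·2 = -779, so α = -779/706.
Then β = (2 − 15·(-779/706))/7 = 1871/706.
Residuals: -339/353, 440/353, 247/706, 513/353, -826/353, -680/353, 1537/706; SSR = 13157/706.

SSR = 18.636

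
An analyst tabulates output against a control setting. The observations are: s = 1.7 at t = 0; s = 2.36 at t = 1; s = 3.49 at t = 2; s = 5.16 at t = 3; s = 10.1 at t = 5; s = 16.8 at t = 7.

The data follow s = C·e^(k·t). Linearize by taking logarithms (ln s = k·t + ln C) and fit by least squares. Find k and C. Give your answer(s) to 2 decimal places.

k = 0.33, C = 1.76

Taking logs, ln s = k·t + ln C, so regress ln s on t.
AᵀA = [[88.0000, 18.0000]; [18.0000, 6]], rhs = [39.5936, 9.4140]ᵀ  (here Σt = 18.0000, Σ(t)² = 88.0000, Σln s = 9.4140, Σt·ln s = 39.5936).
Solving (det = 204.0000): k = 0.33387, ln C = 0.56741, so C = exp(0.56741) = 1.76369.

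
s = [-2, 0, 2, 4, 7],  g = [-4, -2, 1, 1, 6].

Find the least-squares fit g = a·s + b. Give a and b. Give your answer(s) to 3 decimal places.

Compute the Gram sums: Σs·s = 73, Σs = 11, Σ1 = 5.
Moment sums: Σs·g = 56, Σg = 2.
MᵀM·[a, b]ᵀ = Mᵀg becomes [[73, 11]; [11, 5]]·[a, b]ᵀ = [56, 2]ᵀ.
det = 73·5 − 11² = 244.
a = (56·5 − 11·2)/244 = 129/122; b = (73·2 − 11·56)/244 = -235/122.

a = 1.057, b = -1.926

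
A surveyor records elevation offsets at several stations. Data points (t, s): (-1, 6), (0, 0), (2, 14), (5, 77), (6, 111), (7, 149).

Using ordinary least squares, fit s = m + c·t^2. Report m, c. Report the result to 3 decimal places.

m = 1.668, c = 3.017

From the data, Σ1 = 6, Σt^2 = 115, Σt^2·t^2 = 4339.
Right-hand side: Σs = 357, Σt^2·s = 13284.
Normal equations: [[6, 115]; [115, 4339]]·[m, c]ᵀ = [357, 13284]ᵀ.
Determinant 6·4339 − 115² = 12809.
m = (357·4339 − 115·13284)/12809 = 21363/12809; c = (6·13284 − 115·357)/12809 = 38649/12809.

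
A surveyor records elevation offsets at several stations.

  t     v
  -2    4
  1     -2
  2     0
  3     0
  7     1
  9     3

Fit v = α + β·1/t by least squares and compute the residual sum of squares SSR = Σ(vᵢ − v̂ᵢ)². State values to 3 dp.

SSR = 2.656

Entries of AᵀA: Σ1 = 6, Σ1/t = 100/63, Σ1/t·1/t = 13049/7938.
And Σv = 6, Σ1/t·v = -74/21.
Eliminating β: (13049/7938)·(row 1) − (100/63)·(row 2) gives (29147/3969)·α = (13049/7938)·6 − (100/63)·(-74/21) = 20449/1323, so α = 61347/29147.
Then β = ((-74/21) − (100/63)·(61347/29147))/(13049/7938) = -121716/29147.
Residuals: -5617/29147, 2075/29147, -489/29147, -20775/29147, -14812/29147, 39618/29147; SSR = 77424/29147.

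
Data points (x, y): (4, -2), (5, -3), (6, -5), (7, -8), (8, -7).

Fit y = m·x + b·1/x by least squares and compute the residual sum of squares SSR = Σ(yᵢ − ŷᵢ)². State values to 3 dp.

SSR = 3.311

The normal equations are: 190·m + 5·b = -165;  5·m + (117349/705600)·b = -3319/840.
(Σx·x = 190, Σx·1/x = 5, Σ1/x·1/x = 117349/705600, Σx·y = -165, Σ1/x·y = -3319/840.)
Eliminating b: (117349/705600)·(row 1) − 5·(row 2) gives (465631/70560)·m = (117349/705600)·(-165) − 5·(-3319/840) = -361519/47040, so m = -1084557/931262.
Then b = ((-3319/840) − 5·(-1084557/931262))/(117349/705600) = 5240760/465631.
Residuals: -72338/465631, 532695/931262, 52056/465631, -1355557/931262, 423716/465631; SSR = 3083139/931262.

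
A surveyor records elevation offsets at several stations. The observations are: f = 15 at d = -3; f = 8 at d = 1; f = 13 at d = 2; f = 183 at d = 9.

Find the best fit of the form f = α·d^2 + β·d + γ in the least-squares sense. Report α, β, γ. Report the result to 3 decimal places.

MᵀM·[α, β, γ]ᵀ = Mᵀf reads: 6659·α + 711·β + 95·γ = 15018;  711·α + 95·β + 9·γ = 1636;  95·α + 9·β + 4·γ = 219.
Solving the 3×3 system (Gaussian elimination) gives α = 12717/6296, β = 152065/81848, γ = 106329/40924.

α = 2.020, β = 1.858, γ = 2.598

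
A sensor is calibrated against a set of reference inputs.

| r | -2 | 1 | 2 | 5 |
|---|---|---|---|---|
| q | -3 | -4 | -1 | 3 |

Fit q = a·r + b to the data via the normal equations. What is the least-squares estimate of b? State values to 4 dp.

b = -2.6000

The normal equations are: 34·a + 6·b = 15;  6·a + 4·b = -5.
Determinant 34·4 − 6² = 100.
a = (15·4 − 6·(-5))/100 = 9/10; b = (34·(-5) − 6·15)/100 = -13/5.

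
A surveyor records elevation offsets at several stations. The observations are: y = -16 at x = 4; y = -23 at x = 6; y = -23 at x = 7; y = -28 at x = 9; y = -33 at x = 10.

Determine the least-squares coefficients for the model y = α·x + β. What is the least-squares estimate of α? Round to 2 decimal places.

Compute the Gram sums: Σx·x = 282, Σx = 36, Σ1 = 5.
Moment sums: Σx·y = -945, Σy = -123.
AᵀA·[α, β]ᵀ = Aᵀy becomes [[282, 36]; [36, 5]]·[α, β]ᵀ = [-945, -123]ᵀ.
Determinant 282·5 − 36² = 114.
α = ((-945)·5 − 36·(-123))/114 = -99/38; β = (282·(-123) − 36·(-945))/114 = -111/19.

α = -2.61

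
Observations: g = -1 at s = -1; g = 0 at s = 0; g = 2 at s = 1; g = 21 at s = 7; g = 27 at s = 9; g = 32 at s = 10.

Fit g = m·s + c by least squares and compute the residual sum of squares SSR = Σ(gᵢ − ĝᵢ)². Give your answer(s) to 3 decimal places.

The normal equations are: 232·m + 26·c = 713;  26·m + 6·c = 81.
det = 232·6 − 26² = 716.
m = (713·6 − 26·81)/716 = 543/179; c = (232·81 − 26·713)/716 = 127/358.
Residuals: 601/358, -127/358, -497/358, -211/358, -235/358, 469/358; SSR = 2637/358.

SSR = 7.366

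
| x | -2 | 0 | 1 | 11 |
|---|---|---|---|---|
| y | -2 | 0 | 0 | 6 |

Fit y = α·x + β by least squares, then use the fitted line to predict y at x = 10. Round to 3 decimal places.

Normal-equation sums: Σx·x = 126, Σx = 10, Σ1 = 4.
And Σx·y = 70, Σy = 4.
Normal equations: [[126, 10]; [10, 4]]·[α, β]ᵀ = [70, 4]ᵀ.
Δ = 126·4 − 10² = 404.
α = (70·4 − 10·4)/404 = 60/101; β = (126·4 − 10·70)/404 = -49/101.
At x = 10: ŷ = (60/101)·(10) + (-49/101)·(1) = 551/101.

ŷ = 5.455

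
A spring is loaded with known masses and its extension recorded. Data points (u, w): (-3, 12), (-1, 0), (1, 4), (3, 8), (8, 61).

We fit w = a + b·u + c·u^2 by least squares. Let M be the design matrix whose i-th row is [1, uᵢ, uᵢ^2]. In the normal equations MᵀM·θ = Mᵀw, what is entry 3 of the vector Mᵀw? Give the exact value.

Entry 3 ↔ basis u^2, so (Mᵀw)_{3} = Σᵢ (u^2)·wᵢ = (9)·(12) + (1)·(0) + (1)·(4) + (9)·(8) + (64)·(61) = 4088.

4088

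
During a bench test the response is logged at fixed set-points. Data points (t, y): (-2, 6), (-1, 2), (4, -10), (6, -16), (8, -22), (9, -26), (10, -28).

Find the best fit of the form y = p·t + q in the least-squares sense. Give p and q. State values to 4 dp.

Setting ∂/∂p … = 0 gives: 302·p + 34·q = -840;  34·p + 7·q = -94.
det = 302·7 − 34² = 958.
p = ((-840)·7 − 34·(-94))/958 = -1342/479; q = (302·(-94) − 34·(-840))/958 = 86/479.

p = -2.8017, q = 0.1795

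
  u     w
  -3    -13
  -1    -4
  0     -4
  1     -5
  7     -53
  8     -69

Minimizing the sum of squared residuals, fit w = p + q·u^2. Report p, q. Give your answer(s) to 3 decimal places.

p = -3.676, q = -1.016

Setting ∂/∂p … = 0 gives: 6·p + 124·q = -148;  124·p + 6580·q = -7139.
Determinant 6·6580 − 124² = 24104.
p = ((-148)·6580 − 124·(-7139))/24104 = -22151/6026; q = (6·(-7139) − 124·(-148))/24104 = -12241/12052.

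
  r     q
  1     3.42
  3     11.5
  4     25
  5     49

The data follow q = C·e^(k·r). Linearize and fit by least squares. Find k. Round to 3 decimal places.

Linearized form: ln q = k·r + ln C. From the 4 transformed points,
Sums: Σr = 13.0000, Σ(r)² = 51.0000, Σln q = 10.7827, Σr·ln q = 40.8913.
Normal system: [[51.0000, 13.0000]; [13.0000, 4]]·[k, ln C]ᵀ = [40.8913, 10.7827]ᵀ.
Solving (det = 35.0000): k = 0.66829, ln C = 0.52372.

k = 0.668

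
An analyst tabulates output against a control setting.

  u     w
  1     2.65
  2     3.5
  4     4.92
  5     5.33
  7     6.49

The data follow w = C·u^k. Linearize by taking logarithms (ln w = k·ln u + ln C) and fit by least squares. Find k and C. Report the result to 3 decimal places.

k = 0.457, C = 2.606

Taking logs, ln w = k·ln u + ln C, so regress ln w on ln u.
Sums: Σln u = 5.6348, Σ(ln u)² = 8.7791, Σln w = 7.3642, Σln u·ln w = 9.4097.
Normal system: [[8.7791, 5.6348]; [5.6348, 5]]·[k, ln C]ᵀ = [9.4097, 7.3642]ᵀ.
Δ = 8.7791·5 − (5.6348)² = 12.1448; k = (9.4097·5 − 5.6348·7.3642)/12.1448 = 0.45718, ln C = (8.7791·7.3642 − 5.6348·9.4097)/12.1448 = 0.95763, so C = exp(0.95763) = 2.60551.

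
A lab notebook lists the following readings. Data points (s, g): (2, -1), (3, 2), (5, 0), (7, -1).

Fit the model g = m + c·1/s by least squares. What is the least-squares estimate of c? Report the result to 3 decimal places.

With design matrix M, MᵀM = [[4, 247/210]; [247/210, 18589/44100]] and Mᵀg = [0, 1/42]ᵀ.
Δ = 4·(18589/44100) − (247/210)² = 1483/4900.
m = (0·(18589/44100) − (247/210)·(1/42))/(1483/4900) = -1235/13347; c = (4·(1/42) − (247/210)·0)/(1483/4900) = 1400/4449.

c = 0.315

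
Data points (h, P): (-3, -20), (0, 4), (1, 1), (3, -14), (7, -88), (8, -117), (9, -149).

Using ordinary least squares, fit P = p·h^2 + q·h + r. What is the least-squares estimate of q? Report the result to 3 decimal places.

q = 1.095

Compute the Gram sums: Σh^2·h^2 = 13221, Σh^2·h = 1585, Σh^2 = 213, Σh·h = 213, Σh = 25, Σ1 = 7.
And Σh^2·P = -24174, Σh·P = -2874, ΣP = -383.
Normal equations: [[13221, 1585, 213]; [1585, 213, 25]; [213, 25, 7]]·[p, q, r]ᵀ = [-24174, -2874, -383]ᵀ.
Inverting the 3×3 Gram matrix, [p, q, r]ᵀ = [-268969/135058, 73923/67529, 266719/135058]ᵀ.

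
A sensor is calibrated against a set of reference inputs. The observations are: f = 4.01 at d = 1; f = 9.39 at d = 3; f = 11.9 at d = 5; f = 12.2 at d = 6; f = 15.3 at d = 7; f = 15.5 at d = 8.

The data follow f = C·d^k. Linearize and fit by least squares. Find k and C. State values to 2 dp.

k = 0.64, C = 4.18

With ln fᵢ as the transformed response and ln dᵢ as the regressor:
Σln d = 8.5252, Σ(ln d)² = 15.1183, Σln f = 14.0751, Σln d·ln f = 21.9359.
Equations: 15.1183·k + 8.5252·ln C = 21.9359;  8.5252·k + 6·ln C = 14.0751.
Slope k = (n·Σln d·ln f − Σln d·Σln f)/(n·Σ(ln d)² − (Σln d)²) = (6·21.9359 − 8.5252·14.0751)/18.0313 = 0.64459; ln C = (Σln f − k·Σln d)/n = 1.42998, so C = exp(1.42998) = 4.17863.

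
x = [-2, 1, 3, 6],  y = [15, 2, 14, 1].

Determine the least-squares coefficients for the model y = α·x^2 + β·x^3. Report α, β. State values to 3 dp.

Normal-equation sums: Σx^2·x^2 = 1394, Σx^2·x^3 = 7988, Σx^3·x^3 = 47450.
And Σx^2·y = 224, Σx^3·y = 476.
Δ = 1394·47450 − 7988² = 2337156.
α = (224·47450 − 7988·476)/2337156 = 568876/194763; β = (1394·476 − 7988·224)/2337156 = -93814/194763.

α = 2.921, β = -0.482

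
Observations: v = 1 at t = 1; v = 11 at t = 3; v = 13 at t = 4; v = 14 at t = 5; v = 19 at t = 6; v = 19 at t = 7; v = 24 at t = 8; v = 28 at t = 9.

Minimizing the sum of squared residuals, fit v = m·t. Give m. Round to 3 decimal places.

m = 3.014

From the data, Σt·t = 281.
And Σt·v = 847.
So XᵀX·[m]ᵀ = Xᵀv: [[281]]·[m]ᵀ = [847]ᵀ.
m = 847/281 = 3.01423.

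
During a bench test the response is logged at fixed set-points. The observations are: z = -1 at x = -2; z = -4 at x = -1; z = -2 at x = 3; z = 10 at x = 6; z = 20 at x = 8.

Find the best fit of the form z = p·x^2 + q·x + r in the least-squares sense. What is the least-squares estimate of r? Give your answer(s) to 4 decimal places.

MᵀM·[p, q, r]ᵀ = Mᵀz reads: 5490·p + 746·q + 114·r = 1614;  746·p + 114·q + 14·r = 220;  114·p + 14·q + 5·r = 23.
Row-reducing yields p = 1715/3872, q = -1731/3872, r = -4111/968.

r = -4.2469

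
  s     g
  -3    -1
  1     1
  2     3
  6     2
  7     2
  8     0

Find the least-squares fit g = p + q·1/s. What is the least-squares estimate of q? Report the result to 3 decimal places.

The normal equations are: 6·p + (269/168)·q = 7;  (269/168)·p + (40217/28224)·q = 145/42.
(Σ1 = 6, Σ1/s = 269/168, Σ1/s·1/s = 40217/28224, Σg = 7, Σ1/s·g = 145/42.)
Determinant 6·(40217/28224) − (269/168)² = 168941/28224.
p = (7·(40217/28224) − (269/168)·(145/42))/(168941/28224) = 125499/168941; q = (6·(145/42) − (269/168)·7)/(168941/28224) = 268296/168941.

q = 1.588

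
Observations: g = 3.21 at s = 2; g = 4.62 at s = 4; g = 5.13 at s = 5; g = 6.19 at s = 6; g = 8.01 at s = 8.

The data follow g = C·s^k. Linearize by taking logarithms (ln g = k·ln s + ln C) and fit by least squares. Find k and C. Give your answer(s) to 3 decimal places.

k = 0.641, C = 1.970

With ln gᵢ as the transformed response and ln sᵢ as the regressor:
Σln s = 7.5601, Σ(ln s)² = 12.5270, Σln g = 8.2354, Σln s·ln g = 13.1545.
Equations: 12.5270·k + 7.5601·ln C = 13.1545;  7.5601·k + 5·ln C = 8.2354.
Solving (det = 5.4804): k = 0.64089, ln C = 0.67805, so C = exp(0.67805) = 1.97003.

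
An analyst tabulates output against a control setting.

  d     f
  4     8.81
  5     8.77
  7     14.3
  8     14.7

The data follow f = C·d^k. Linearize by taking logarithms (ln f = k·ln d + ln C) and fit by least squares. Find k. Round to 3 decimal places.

Linearized form: ln f = k·ln d + ln C. From the 4 transformed points,
Sums: Σln d = 7.0211, Σ(ln d)² = 12.6227, Σln f = 9.6953, Σln d·ln f = 17.2769.
Normal system: [[12.6227, 7.0211]; [7.0211, 4]]·[k, ln C]ᵀ = [17.2769, 9.6953]ᵀ.
Solving (det = 1.1954): k = 0.86657, ln C = 0.90277.

k = 0.867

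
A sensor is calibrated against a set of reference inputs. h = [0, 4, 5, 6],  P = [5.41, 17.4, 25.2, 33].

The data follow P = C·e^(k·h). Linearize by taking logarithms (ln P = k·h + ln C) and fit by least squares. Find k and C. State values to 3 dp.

k = 0.303, C = 5.373

Taking logs, ln P = k·h + ln C, so regress ln P on h.
AᵀA = [[77.0000, 15.0000]; [15.0000, 4]], rhs = [48.5391, 11.2681]ᵀ  (here Σh = 15.0000, Σ(h)² = 77.0000, Σln P = 11.2681, Σh·ln P = 48.5391).
Δ = 77.0000·4 − (15.0000)² = 83.0000; k = (48.5391·4 − 15.0000·11.2681)/83.0000 = 0.30284, ln C = (77.0000·11.2681 − 15.0000·48.5391)/83.0000 = 1.68138, so C = exp(1.68138) = 5.37295.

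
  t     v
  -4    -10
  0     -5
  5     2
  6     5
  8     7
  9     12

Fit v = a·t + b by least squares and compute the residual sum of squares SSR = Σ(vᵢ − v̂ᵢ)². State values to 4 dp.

SSR = 9.3730

Sums needed: Σt·t = 222, Σt = 24, Σ1 = 6.
For Aᵀv: Σt·v = 244, Σv = 11.
So AᵀA·[a, b]ᵀ = Aᵀv: [[222, 24]; [24, 6]]·[a, b]ᵀ = [244, 11]ᵀ.
Eliminating b: 6·(row 1) − 24·(row 2) gives 756·a = 6·244 − 24·11 = 1200, so a = 100/63.
Then b = (11 − 24·(100/63))/6 = -569/126.
Residuals: 109/126, -61/126, -179/126, -1/126, -149/126, 281/126; SSR = 1181/126.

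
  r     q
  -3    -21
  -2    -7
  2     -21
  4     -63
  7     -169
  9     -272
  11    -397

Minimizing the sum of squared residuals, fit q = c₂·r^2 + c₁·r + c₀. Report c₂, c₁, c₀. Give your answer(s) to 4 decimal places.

Setting ∂/∂c₂ … = 0 gives: 23972·c₂ + 2440·c₁ + 284·c₀ = -79659;  2440·c₂ + 284·c₁ + 28·c₀ = -8215;  284·c₂ + 28·c₁ + 7·c₀ = -950.
(Σr^2·r^2 = 23972, Σr^2·r = 2440, Σr^2 = 284, Σr·r = 284, Σr = 28, Σ1 = 7, Σr^2·q = -79659, Σr·q = -8215, Σq = -950.)
Row-reducing yields c₂ = -2300929/771636, c₁ = -2362567/771636, c₀ = -159982/64303.

c₂ = -2.9819, c₁ = -3.0618, c₀ = -2.4879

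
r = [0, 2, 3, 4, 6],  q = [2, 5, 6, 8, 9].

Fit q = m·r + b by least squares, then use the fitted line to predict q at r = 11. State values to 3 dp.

q̂ = 15.600

From the data, Σr·r = 65, Σr = 15, Σ1 = 5.
Right-hand side: Σr·q = 114, Σq = 30.
So XᵀX·[m, b]ᵀ = Xᵀq: [[65, 15]; [15, 5]]·[m, b]ᵀ = [114, 30]ᵀ.
Δ = 65·5 − 15² = 100.
m = (114·5 − 15·30)/100 = 6/5; b = (65·30 − 15·114)/100 = 12/5.
At r = 11: q̂ = (6/5)·(11) + (12/5)·(1) = 78/5.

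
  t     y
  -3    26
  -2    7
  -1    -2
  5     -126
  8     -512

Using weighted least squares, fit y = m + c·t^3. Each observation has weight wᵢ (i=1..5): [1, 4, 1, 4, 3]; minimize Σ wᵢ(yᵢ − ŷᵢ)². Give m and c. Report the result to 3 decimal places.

m = -1.306, c = -0.997

Entries of MᵀWM: Σwᵢ·1 = 13, Σwᵢ·t^3 = 1976, Σwᵢ·t^3·t^3 = 849918.
Moment sums: Σwᵢ·y = -1988, Σwᵢ·t^3·y = -850356.
So MᵀWM·[m, c]ᵀ = MᵀWy: [[13, 1976]; [1976, 849918]]·[m, c]ᵀ = [-1988, -850356]ᵀ.
det = 13·849918 − 1976² = 7144358.
m = ((-1988)·849918 − 1976·(-850356))/7144358 = -4666764/3572179; c = (13·(-850356) − 1976·(-1988))/7144358 = -274090/274783.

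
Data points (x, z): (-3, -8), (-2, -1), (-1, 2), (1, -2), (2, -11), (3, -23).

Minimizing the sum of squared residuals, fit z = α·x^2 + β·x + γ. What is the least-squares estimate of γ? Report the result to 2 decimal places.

Entries of AᵀA: Σx^2·x^2 = 196, Σx^2·x = 0, Σx^2 = 28, Σx·x = 28, Σx = 0, Σ1 = 6.
Moment sums: Σx^2·z = -327, Σx·z = -69, Σz = -43.
So AᵀA·[α, β, γ]ᵀ = Aᵀz: [[196, 0, 28]; [0, 28, 0]; [28, 0, 6]]·[α, β, γ]ᵀ = [-327, -69, -43]ᵀ.
Solving the 3×3 system (Gaussian elimination) gives α = -379/196, β = -69/28, γ = 13/7.

γ = 1.86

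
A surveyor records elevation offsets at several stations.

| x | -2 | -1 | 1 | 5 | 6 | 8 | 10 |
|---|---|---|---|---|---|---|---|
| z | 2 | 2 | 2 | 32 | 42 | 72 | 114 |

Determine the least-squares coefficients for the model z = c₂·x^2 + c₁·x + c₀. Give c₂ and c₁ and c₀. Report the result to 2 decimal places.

c₂ = 1.05, c₁ = 0.78, c₀ = 0.43

MᵀM·[c₂, c₁, c₀]ᵀ = Mᵀz reads: 16035·c₂ + 1845·c₁ + 231·c₀ = 18332;  1845·c₂ + 231·c₁ + 27·c₀ = 2124;  231·c₂ + 27·c₁ + 7·c₀ = 266.
(Σx^2·x^2 = 16035, Σx^2·x = 1845, Σx^2 = 231, Σx·x = 231, Σx = 27, Σ1 = 7, Σx^2·z = 18332, Σx·z = 2124, Σz = 266.)
Inverting the 3×3 Gram matrix, [c₂, c₁, c₀]ᵀ = [95959/91587, 23695/30529, 13158/30529]ᵀ.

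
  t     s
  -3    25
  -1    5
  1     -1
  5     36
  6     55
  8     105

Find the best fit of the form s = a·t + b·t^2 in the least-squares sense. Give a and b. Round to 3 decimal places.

Sums needed: Σt·t = 136, Σt·t^2 = 826, Σt^2·t^2 = 6100.
For Aᵀs: Σt·s = 1269, Σt^2·s = 9829.
Eliminating b: 6100·(row 1) − 826·(row 2) gives 147324·a = 6100·1269 − 826·9829 = -377854, so a = -188927/73662.
Then b = (9829 − 826·(-188927/73662))/6100 = 144275/73662.

a = -2.565, b = 1.959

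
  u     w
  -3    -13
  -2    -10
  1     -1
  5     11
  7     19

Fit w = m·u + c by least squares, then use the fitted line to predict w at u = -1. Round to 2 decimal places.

From the data, Σu·u = 88, Σu = 8, Σ1 = 5.
Moment sums: Σu·w = 246, Σw = 6.
Δ = 88·5 − 8² = 376.
m = (246·5 − 8·6)/376 = 591/188; c = (88·6 − 8·246)/376 = -180/47.
At u = -1: ŵ = (591/188)·(-1) + (-180/47)·(1) = -1311/188.

ŵ = -6.97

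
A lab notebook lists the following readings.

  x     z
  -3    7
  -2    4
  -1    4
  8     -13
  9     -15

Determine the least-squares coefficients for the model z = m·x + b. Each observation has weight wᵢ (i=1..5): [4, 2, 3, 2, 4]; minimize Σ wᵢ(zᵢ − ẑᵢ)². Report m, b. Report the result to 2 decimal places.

Setting ∂/∂m … = 0 gives: 499·m + 33·b = -860;  33·m + 15·b = -38.
(Σwᵢ·x·x = 499, Σwᵢ·x = 33, Σwᵢ·1 = 15, Σwᵢ·x·z = -860, Σwᵢ·z = -38.)
Δ = 499·15 − 33² = 6396.
m = ((-860)·15 − 33·(-38))/6396 = -1941/1066; b = (499·(-38) − 33·(-860))/6396 = 4709/3198.

m = -1.82, b = 1.47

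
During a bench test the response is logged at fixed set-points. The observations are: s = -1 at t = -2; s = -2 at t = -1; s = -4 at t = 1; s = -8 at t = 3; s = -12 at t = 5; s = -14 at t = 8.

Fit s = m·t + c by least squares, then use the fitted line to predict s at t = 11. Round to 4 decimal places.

The normal equations are: 104·m + 14·c = -196;  14·m + 6·c = -41.
(Σt·t = 104, Σt = 14, Σ1 = 6, Σt·s = -196, Σs = -41.)
Eliminating c: 6·(row 1) − 14·(row 2) gives 428·m = 6·(-196) − 14·(-41) = -602, so m = -301/214.
Then c = ((-41) − 14·(-301/214))/6 = -380/107.
At t = 11: ŝ = (-301/214)·(11) + (-380/107)·(1) = -4071/214.

ŝ = -19.0234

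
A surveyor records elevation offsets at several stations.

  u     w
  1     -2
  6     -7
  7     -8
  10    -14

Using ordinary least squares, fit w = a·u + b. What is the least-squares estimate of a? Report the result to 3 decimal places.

a = -1.286

The normal system XᵀX·[a, b]ᵀ = Xᵀw is [[186, 24]; [24, 4]]·[a, b]ᵀ = [-240, -31]ᵀ.
Determinant 186·4 − 24² = 168.
a = ((-240)·4 − 24·(-31))/168 = -9/7; b = (186·(-31) − 24·(-240))/168 = -1/28.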